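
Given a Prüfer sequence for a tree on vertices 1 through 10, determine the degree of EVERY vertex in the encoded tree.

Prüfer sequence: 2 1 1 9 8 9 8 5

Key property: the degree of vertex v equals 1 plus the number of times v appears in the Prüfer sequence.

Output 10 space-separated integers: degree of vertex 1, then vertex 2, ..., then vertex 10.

p_1 = 2: count[2] becomes 1
p_2 = 1: count[1] becomes 1
p_3 = 1: count[1] becomes 2
p_4 = 9: count[9] becomes 1
p_5 = 8: count[8] becomes 1
p_6 = 9: count[9] becomes 2
p_7 = 8: count[8] becomes 2
p_8 = 5: count[5] becomes 1
Degrees (1 + count): deg[1]=1+2=3, deg[2]=1+1=2, deg[3]=1+0=1, deg[4]=1+0=1, deg[5]=1+1=2, deg[6]=1+0=1, deg[7]=1+0=1, deg[8]=1+2=3, deg[9]=1+2=3, deg[10]=1+0=1

Answer: 3 2 1 1 2 1 1 3 3 1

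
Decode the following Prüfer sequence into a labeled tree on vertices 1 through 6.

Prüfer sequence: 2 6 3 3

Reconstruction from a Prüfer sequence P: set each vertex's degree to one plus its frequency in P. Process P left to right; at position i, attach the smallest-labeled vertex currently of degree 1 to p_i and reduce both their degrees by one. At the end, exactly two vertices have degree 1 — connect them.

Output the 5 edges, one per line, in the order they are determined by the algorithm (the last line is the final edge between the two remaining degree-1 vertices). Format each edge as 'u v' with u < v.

Initial degrees: {1:1, 2:2, 3:3, 4:1, 5:1, 6:2}
Step 1: smallest deg-1 vertex = 1, p_1 = 2. Add edge {1,2}. Now deg[1]=0, deg[2]=1.
Step 2: smallest deg-1 vertex = 2, p_2 = 6. Add edge {2,6}. Now deg[2]=0, deg[6]=1.
Step 3: smallest deg-1 vertex = 4, p_3 = 3. Add edge {3,4}. Now deg[4]=0, deg[3]=2.
Step 4: smallest deg-1 vertex = 5, p_4 = 3. Add edge {3,5}. Now deg[5]=0, deg[3]=1.
Final: two remaining deg-1 vertices are 3, 6. Add edge {3,6}.

Answer: 1 2
2 6
3 4
3 5
3 6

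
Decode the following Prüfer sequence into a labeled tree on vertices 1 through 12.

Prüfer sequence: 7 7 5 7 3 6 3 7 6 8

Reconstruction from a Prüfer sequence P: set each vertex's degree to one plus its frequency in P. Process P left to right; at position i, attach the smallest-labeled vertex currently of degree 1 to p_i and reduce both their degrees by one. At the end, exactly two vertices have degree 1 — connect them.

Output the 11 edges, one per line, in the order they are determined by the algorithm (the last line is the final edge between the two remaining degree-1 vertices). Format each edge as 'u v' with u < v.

Initial degrees: {1:1, 2:1, 3:3, 4:1, 5:2, 6:3, 7:5, 8:2, 9:1, 10:1, 11:1, 12:1}
Step 1: smallest deg-1 vertex = 1, p_1 = 7. Add edge {1,7}. Now deg[1]=0, deg[7]=4.
Step 2: smallest deg-1 vertex = 2, p_2 = 7. Add edge {2,7}. Now deg[2]=0, deg[7]=3.
Step 3: smallest deg-1 vertex = 4, p_3 = 5. Add edge {4,5}. Now deg[4]=0, deg[5]=1.
Step 4: smallest deg-1 vertex = 5, p_4 = 7. Add edge {5,7}. Now deg[5]=0, deg[7]=2.
Step 5: smallest deg-1 vertex = 9, p_5 = 3. Add edge {3,9}. Now deg[9]=0, deg[3]=2.
Step 6: smallest deg-1 vertex = 10, p_6 = 6. Add edge {6,10}. Now deg[10]=0, deg[6]=2.
Step 7: smallest deg-1 vertex = 11, p_7 = 3. Add edge {3,11}. Now deg[11]=0, deg[3]=1.
Step 8: smallest deg-1 vertex = 3, p_8 = 7. Add edge {3,7}. Now deg[3]=0, deg[7]=1.
Step 9: smallest deg-1 vertex = 7, p_9 = 6. Add edge {6,7}. Now deg[7]=0, deg[6]=1.
Step 10: smallest deg-1 vertex = 6, p_10 = 8. Add edge {6,8}. Now deg[6]=0, deg[8]=1.
Final: two remaining deg-1 vertices are 8, 12. Add edge {8,12}.

Answer: 1 7
2 7
4 5
5 7
3 9
6 10
3 11
3 7
6 7
6 8
8 12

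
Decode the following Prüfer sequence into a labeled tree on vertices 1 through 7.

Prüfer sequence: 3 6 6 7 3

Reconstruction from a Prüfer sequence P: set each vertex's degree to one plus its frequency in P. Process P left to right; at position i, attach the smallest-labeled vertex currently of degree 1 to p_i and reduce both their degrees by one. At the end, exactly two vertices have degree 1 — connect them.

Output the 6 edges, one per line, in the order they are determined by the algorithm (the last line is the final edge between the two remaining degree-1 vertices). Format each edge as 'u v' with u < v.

Answer: 1 3
2 6
4 6
5 7
3 6
3 7

Derivation:
Initial degrees: {1:1, 2:1, 3:3, 4:1, 5:1, 6:3, 7:2}
Step 1: smallest deg-1 vertex = 1, p_1 = 3. Add edge {1,3}. Now deg[1]=0, deg[3]=2.
Step 2: smallest deg-1 vertex = 2, p_2 = 6. Add edge {2,6}. Now deg[2]=0, deg[6]=2.
Step 3: smallest deg-1 vertex = 4, p_3 = 6. Add edge {4,6}. Now deg[4]=0, deg[6]=1.
Step 4: smallest deg-1 vertex = 5, p_4 = 7. Add edge {5,7}. Now deg[5]=0, deg[7]=1.
Step 5: smallest deg-1 vertex = 6, p_5 = 3. Add edge {3,6}. Now deg[6]=0, deg[3]=1.
Final: two remaining deg-1 vertices are 3, 7. Add edge {3,7}.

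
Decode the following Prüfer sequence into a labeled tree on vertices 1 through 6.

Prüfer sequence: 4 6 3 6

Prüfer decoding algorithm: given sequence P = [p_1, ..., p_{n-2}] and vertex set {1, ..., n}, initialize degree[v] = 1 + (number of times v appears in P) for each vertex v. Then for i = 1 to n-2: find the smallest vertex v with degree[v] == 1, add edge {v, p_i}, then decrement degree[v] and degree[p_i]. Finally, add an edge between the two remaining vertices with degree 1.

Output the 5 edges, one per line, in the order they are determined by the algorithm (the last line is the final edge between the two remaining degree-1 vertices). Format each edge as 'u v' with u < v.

Initial degrees: {1:1, 2:1, 3:2, 4:2, 5:1, 6:3}
Step 1: smallest deg-1 vertex = 1, p_1 = 4. Add edge {1,4}. Now deg[1]=0, deg[4]=1.
Step 2: smallest deg-1 vertex = 2, p_2 = 6. Add edge {2,6}. Now deg[2]=0, deg[6]=2.
Step 3: smallest deg-1 vertex = 4, p_3 = 3. Add edge {3,4}. Now deg[4]=0, deg[3]=1.
Step 4: smallest deg-1 vertex = 3, p_4 = 6. Add edge {3,6}. Now deg[3]=0, deg[6]=1.
Final: two remaining deg-1 vertices are 5, 6. Add edge {5,6}.

Answer: 1 4
2 6
3 4
3 6
5 6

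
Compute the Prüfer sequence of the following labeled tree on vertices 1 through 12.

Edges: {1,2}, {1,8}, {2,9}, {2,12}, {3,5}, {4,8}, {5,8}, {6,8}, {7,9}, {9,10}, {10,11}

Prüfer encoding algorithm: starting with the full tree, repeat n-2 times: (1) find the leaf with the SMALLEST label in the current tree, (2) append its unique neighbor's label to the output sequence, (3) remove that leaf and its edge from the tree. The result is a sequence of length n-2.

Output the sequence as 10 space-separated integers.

Step 1: leaves = {3,4,6,7,11,12}. Remove smallest leaf 3, emit neighbor 5.
Step 2: leaves = {4,5,6,7,11,12}. Remove smallest leaf 4, emit neighbor 8.
Step 3: leaves = {5,6,7,11,12}. Remove smallest leaf 5, emit neighbor 8.
Step 4: leaves = {6,7,11,12}. Remove smallest leaf 6, emit neighbor 8.
Step 5: leaves = {7,8,11,12}. Remove smallest leaf 7, emit neighbor 9.
Step 6: leaves = {8,11,12}. Remove smallest leaf 8, emit neighbor 1.
Step 7: leaves = {1,11,12}. Remove smallest leaf 1, emit neighbor 2.
Step 8: leaves = {11,12}. Remove smallest leaf 11, emit neighbor 10.
Step 9: leaves = {10,12}. Remove smallest leaf 10, emit neighbor 9.
Step 10: leaves = {9,12}. Remove smallest leaf 9, emit neighbor 2.
Done: 2 vertices remain (2, 12). Sequence = [5 8 8 8 9 1 2 10 9 2]

Answer: 5 8 8 8 9 1 2 10 9 2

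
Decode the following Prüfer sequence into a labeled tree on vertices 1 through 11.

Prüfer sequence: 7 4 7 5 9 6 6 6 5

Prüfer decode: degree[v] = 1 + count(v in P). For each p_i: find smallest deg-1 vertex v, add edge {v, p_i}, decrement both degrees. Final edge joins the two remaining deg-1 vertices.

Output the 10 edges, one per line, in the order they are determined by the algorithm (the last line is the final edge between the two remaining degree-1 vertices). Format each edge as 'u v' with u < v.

Answer: 1 7
2 4
3 7
4 5
7 9
6 8
6 9
6 10
5 6
5 11

Derivation:
Initial degrees: {1:1, 2:1, 3:1, 4:2, 5:3, 6:4, 7:3, 8:1, 9:2, 10:1, 11:1}
Step 1: smallest deg-1 vertex = 1, p_1 = 7. Add edge {1,7}. Now deg[1]=0, deg[7]=2.
Step 2: smallest deg-1 vertex = 2, p_2 = 4. Add edge {2,4}. Now deg[2]=0, deg[4]=1.
Step 3: smallest deg-1 vertex = 3, p_3 = 7. Add edge {3,7}. Now deg[3]=0, deg[7]=1.
Step 4: smallest deg-1 vertex = 4, p_4 = 5. Add edge {4,5}. Now deg[4]=0, deg[5]=2.
Step 5: smallest deg-1 vertex = 7, p_5 = 9. Add edge {7,9}. Now deg[7]=0, deg[9]=1.
Step 6: smallest deg-1 vertex = 8, p_6 = 6. Add edge {6,8}. Now deg[8]=0, deg[6]=3.
Step 7: smallest deg-1 vertex = 9, p_7 = 6. Add edge {6,9}. Now deg[9]=0, deg[6]=2.
Step 8: smallest deg-1 vertex = 10, p_8 = 6. Add edge {6,10}. Now deg[10]=0, deg[6]=1.
Step 9: smallest deg-1 vertex = 6, p_9 = 5. Add edge {5,6}. Now deg[6]=0, deg[5]=1.
Final: two remaining deg-1 vertices are 5, 11. Add edge {5,11}.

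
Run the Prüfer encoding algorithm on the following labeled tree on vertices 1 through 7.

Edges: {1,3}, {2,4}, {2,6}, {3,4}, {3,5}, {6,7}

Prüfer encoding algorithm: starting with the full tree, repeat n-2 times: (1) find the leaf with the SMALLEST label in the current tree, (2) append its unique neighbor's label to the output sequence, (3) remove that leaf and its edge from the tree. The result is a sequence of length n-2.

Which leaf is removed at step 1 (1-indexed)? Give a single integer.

Answer: 1

Derivation:
Step 1: current leaves = {1,5,7}. Remove leaf 1 (neighbor: 3).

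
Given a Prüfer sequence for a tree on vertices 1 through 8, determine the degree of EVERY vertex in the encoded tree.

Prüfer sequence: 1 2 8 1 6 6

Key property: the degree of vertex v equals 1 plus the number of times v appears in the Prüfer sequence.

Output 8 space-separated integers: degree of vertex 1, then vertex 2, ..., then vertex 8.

p_1 = 1: count[1] becomes 1
p_2 = 2: count[2] becomes 1
p_3 = 8: count[8] becomes 1
p_4 = 1: count[1] becomes 2
p_5 = 6: count[6] becomes 1
p_6 = 6: count[6] becomes 2
Degrees (1 + count): deg[1]=1+2=3, deg[2]=1+1=2, deg[3]=1+0=1, deg[4]=1+0=1, deg[5]=1+0=1, deg[6]=1+2=3, deg[7]=1+0=1, deg[8]=1+1=2

Answer: 3 2 1 1 1 3 1 2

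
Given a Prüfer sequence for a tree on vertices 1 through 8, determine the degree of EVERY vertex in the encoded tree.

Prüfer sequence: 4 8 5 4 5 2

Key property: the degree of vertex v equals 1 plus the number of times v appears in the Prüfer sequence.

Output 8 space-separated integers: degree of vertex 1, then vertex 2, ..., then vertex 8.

Answer: 1 2 1 3 3 1 1 2

Derivation:
p_1 = 4: count[4] becomes 1
p_2 = 8: count[8] becomes 1
p_3 = 5: count[5] becomes 1
p_4 = 4: count[4] becomes 2
p_5 = 5: count[5] becomes 2
p_6 = 2: count[2] becomes 1
Degrees (1 + count): deg[1]=1+0=1, deg[2]=1+1=2, deg[3]=1+0=1, deg[4]=1+2=3, deg[5]=1+2=3, deg[6]=1+0=1, deg[7]=1+0=1, deg[8]=1+1=2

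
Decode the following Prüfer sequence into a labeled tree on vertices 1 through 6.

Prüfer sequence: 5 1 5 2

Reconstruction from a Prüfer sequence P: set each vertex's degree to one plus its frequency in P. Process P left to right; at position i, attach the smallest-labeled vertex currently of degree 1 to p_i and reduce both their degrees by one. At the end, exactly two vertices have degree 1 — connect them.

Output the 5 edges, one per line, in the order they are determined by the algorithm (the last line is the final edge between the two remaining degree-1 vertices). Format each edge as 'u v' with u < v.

Initial degrees: {1:2, 2:2, 3:1, 4:1, 5:3, 6:1}
Step 1: smallest deg-1 vertex = 3, p_1 = 5. Add edge {3,5}. Now deg[3]=0, deg[5]=2.
Step 2: smallest deg-1 vertex = 4, p_2 = 1. Add edge {1,4}. Now deg[4]=0, deg[1]=1.
Step 3: smallest deg-1 vertex = 1, p_3 = 5. Add edge {1,5}. Now deg[1]=0, deg[5]=1.
Step 4: smallest deg-1 vertex = 5, p_4 = 2. Add edge {2,5}. Now deg[5]=0, deg[2]=1.
Final: two remaining deg-1 vertices are 2, 6. Add edge {2,6}.

Answer: 3 5
1 4
1 5
2 5
2 6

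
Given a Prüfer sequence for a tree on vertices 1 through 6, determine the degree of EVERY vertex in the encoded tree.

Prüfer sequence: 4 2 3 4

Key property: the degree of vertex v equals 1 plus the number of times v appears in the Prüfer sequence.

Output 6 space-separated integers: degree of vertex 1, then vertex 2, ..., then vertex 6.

Answer: 1 2 2 3 1 1

Derivation:
p_1 = 4: count[4] becomes 1
p_2 = 2: count[2] becomes 1
p_3 = 3: count[3] becomes 1
p_4 = 4: count[4] becomes 2
Degrees (1 + count): deg[1]=1+0=1, deg[2]=1+1=2, deg[3]=1+1=2, deg[4]=1+2=3, deg[5]=1+0=1, deg[6]=1+0=1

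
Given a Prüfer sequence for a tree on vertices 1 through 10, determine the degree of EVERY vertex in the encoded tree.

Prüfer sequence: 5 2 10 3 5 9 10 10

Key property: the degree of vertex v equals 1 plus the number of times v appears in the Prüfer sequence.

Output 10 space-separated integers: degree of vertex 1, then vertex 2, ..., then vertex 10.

p_1 = 5: count[5] becomes 1
p_2 = 2: count[2] becomes 1
p_3 = 10: count[10] becomes 1
p_4 = 3: count[3] becomes 1
p_5 = 5: count[5] becomes 2
p_6 = 9: count[9] becomes 1
p_7 = 10: count[10] becomes 2
p_8 = 10: count[10] becomes 3
Degrees (1 + count): deg[1]=1+0=1, deg[2]=1+1=2, deg[3]=1+1=2, deg[4]=1+0=1, deg[5]=1+2=3, deg[6]=1+0=1, deg[7]=1+0=1, deg[8]=1+0=1, deg[9]=1+1=2, deg[10]=1+3=4

Answer: 1 2 2 1 3 1 1 1 2 4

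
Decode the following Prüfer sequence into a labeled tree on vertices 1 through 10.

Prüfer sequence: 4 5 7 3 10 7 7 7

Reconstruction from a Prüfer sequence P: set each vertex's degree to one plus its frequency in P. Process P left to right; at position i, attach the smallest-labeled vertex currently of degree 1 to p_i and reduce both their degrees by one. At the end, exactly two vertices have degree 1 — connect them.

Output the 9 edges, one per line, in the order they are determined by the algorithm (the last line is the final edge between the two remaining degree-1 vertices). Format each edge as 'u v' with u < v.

Answer: 1 4
2 5
4 7
3 5
3 10
6 7
7 8
7 9
7 10

Derivation:
Initial degrees: {1:1, 2:1, 3:2, 4:2, 5:2, 6:1, 7:5, 8:1, 9:1, 10:2}
Step 1: smallest deg-1 vertex = 1, p_1 = 4. Add edge {1,4}. Now deg[1]=0, deg[4]=1.
Step 2: smallest deg-1 vertex = 2, p_2 = 5. Add edge {2,5}. Now deg[2]=0, deg[5]=1.
Step 3: smallest deg-1 vertex = 4, p_3 = 7. Add edge {4,7}. Now deg[4]=0, deg[7]=4.
Step 4: smallest deg-1 vertex = 5, p_4 = 3. Add edge {3,5}. Now deg[5]=0, deg[3]=1.
Step 5: smallest deg-1 vertex = 3, p_5 = 10. Add edge {3,10}. Now deg[3]=0, deg[10]=1.
Step 6: smallest deg-1 vertex = 6, p_6 = 7. Add edge {6,7}. Now deg[6]=0, deg[7]=3.
Step 7: smallest deg-1 vertex = 8, p_7 = 7. Add edge {7,8}. Now deg[8]=0, deg[7]=2.
Step 8: smallest deg-1 vertex = 9, p_8 = 7. Add edge {7,9}. Now deg[9]=0, deg[7]=1.
Final: two remaining deg-1 vertices are 7, 10. Add edge {7,10}.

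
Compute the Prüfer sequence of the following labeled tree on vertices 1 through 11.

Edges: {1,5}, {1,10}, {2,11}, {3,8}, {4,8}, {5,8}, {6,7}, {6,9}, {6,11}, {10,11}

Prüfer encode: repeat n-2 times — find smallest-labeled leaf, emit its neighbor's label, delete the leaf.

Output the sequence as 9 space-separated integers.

Answer: 11 8 8 6 5 1 10 6 11

Derivation:
Step 1: leaves = {2,3,4,7,9}. Remove smallest leaf 2, emit neighbor 11.
Step 2: leaves = {3,4,7,9}. Remove smallest leaf 3, emit neighbor 8.
Step 3: leaves = {4,7,9}. Remove smallest leaf 4, emit neighbor 8.
Step 4: leaves = {7,8,9}. Remove smallest leaf 7, emit neighbor 6.
Step 5: leaves = {8,9}. Remove smallest leaf 8, emit neighbor 5.
Step 6: leaves = {5,9}. Remove smallest leaf 5, emit neighbor 1.
Step 7: leaves = {1,9}. Remove smallest leaf 1, emit neighbor 10.
Step 8: leaves = {9,10}. Remove smallest leaf 9, emit neighbor 6.
Step 9: leaves = {6,10}. Remove smallest leaf 6, emit neighbor 11.
Done: 2 vertices remain (10, 11). Sequence = [11 8 8 6 5 1 10 6 11]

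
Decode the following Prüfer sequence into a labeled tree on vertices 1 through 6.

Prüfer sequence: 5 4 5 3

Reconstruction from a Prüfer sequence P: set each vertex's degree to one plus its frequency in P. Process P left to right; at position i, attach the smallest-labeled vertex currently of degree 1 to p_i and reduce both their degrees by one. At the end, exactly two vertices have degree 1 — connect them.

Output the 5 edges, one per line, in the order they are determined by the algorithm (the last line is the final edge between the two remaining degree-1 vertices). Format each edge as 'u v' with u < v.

Initial degrees: {1:1, 2:1, 3:2, 4:2, 5:3, 6:1}
Step 1: smallest deg-1 vertex = 1, p_1 = 5. Add edge {1,5}. Now deg[1]=0, deg[5]=2.
Step 2: smallest deg-1 vertex = 2, p_2 = 4. Add edge {2,4}. Now deg[2]=0, deg[4]=1.
Step 3: smallest deg-1 vertex = 4, p_3 = 5. Add edge {4,5}. Now deg[4]=0, deg[5]=1.
Step 4: smallest deg-1 vertex = 5, p_4 = 3. Add edge {3,5}. Now deg[5]=0, deg[3]=1.
Final: two remaining deg-1 vertices are 3, 6. Add edge {3,6}.

Answer: 1 5
2 4
4 5
3 5
3 6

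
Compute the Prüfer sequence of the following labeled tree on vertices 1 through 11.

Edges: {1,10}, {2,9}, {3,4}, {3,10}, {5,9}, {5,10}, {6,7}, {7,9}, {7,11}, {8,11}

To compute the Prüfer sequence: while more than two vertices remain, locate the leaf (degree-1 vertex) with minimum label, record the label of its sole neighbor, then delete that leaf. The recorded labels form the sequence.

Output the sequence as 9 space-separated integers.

Step 1: leaves = {1,2,4,6,8}. Remove smallest leaf 1, emit neighbor 10.
Step 2: leaves = {2,4,6,8}. Remove smallest leaf 2, emit neighbor 9.
Step 3: leaves = {4,6,8}. Remove smallest leaf 4, emit neighbor 3.
Step 4: leaves = {3,6,8}. Remove smallest leaf 3, emit neighbor 10.
Step 5: leaves = {6,8,10}. Remove smallest leaf 6, emit neighbor 7.
Step 6: leaves = {8,10}. Remove smallest leaf 8, emit neighbor 11.
Step 7: leaves = {10,11}. Remove smallest leaf 10, emit neighbor 5.
Step 8: leaves = {5,11}. Remove smallest leaf 5, emit neighbor 9.
Step 9: leaves = {9,11}. Remove smallest leaf 9, emit neighbor 7.
Done: 2 vertices remain (7, 11). Sequence = [10 9 3 10 7 11 5 9 7]

Answer: 10 9 3 10 7 11 5 9 7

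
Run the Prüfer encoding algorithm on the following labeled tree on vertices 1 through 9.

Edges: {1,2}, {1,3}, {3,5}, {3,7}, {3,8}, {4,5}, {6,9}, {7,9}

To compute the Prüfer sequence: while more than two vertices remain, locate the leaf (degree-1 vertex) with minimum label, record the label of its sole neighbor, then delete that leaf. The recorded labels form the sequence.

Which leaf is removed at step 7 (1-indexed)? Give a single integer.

Answer: 3

Derivation:
Step 1: current leaves = {2,4,6,8}. Remove leaf 2 (neighbor: 1).
Step 2: current leaves = {1,4,6,8}. Remove leaf 1 (neighbor: 3).
Step 3: current leaves = {4,6,8}. Remove leaf 4 (neighbor: 5).
Step 4: current leaves = {5,6,8}. Remove leaf 5 (neighbor: 3).
Step 5: current leaves = {6,8}. Remove leaf 6 (neighbor: 9).
Step 6: current leaves = {8,9}. Remove leaf 8 (neighbor: 3).
Step 7: current leaves = {3,9}. Remove leaf 3 (neighbor: 7).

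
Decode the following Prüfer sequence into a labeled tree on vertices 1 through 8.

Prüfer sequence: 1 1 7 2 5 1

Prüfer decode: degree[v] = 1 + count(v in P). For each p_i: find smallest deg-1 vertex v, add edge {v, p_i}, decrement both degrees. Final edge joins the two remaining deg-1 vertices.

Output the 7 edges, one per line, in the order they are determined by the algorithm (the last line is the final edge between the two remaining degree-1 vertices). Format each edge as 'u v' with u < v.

Initial degrees: {1:4, 2:2, 3:1, 4:1, 5:2, 6:1, 7:2, 8:1}
Step 1: smallest deg-1 vertex = 3, p_1 = 1. Add edge {1,3}. Now deg[3]=0, deg[1]=3.
Step 2: smallest deg-1 vertex = 4, p_2 = 1. Add edge {1,4}. Now deg[4]=0, deg[1]=2.
Step 3: smallest deg-1 vertex = 6, p_3 = 7. Add edge {6,7}. Now deg[6]=0, deg[7]=1.
Step 4: smallest deg-1 vertex = 7, p_4 = 2. Add edge {2,7}. Now deg[7]=0, deg[2]=1.
Step 5: smallest deg-1 vertex = 2, p_5 = 5. Add edge {2,5}. Now deg[2]=0, deg[5]=1.
Step 6: smallest deg-1 vertex = 5, p_6 = 1. Add edge {1,5}. Now deg[5]=0, deg[1]=1.
Final: two remaining deg-1 vertices are 1, 8. Add edge {1,8}.

Answer: 1 3
1 4
6 7
2 7
2 5
1 5
1 8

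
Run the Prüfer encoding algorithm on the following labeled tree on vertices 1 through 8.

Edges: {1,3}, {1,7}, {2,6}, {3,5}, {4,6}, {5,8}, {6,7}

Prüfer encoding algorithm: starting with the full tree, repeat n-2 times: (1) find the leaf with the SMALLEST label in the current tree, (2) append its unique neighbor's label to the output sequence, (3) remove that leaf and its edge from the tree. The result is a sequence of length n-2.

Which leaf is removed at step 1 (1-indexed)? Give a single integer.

Answer: 2

Derivation:
Step 1: current leaves = {2,4,8}. Remove leaf 2 (neighbor: 6).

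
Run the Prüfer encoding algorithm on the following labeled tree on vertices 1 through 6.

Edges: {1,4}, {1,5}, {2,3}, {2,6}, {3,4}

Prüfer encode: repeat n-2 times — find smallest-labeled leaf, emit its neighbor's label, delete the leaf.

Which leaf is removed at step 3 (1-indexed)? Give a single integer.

Step 1: current leaves = {5,6}. Remove leaf 5 (neighbor: 1).
Step 2: current leaves = {1,6}. Remove leaf 1 (neighbor: 4).
Step 3: current leaves = {4,6}. Remove leaf 4 (neighbor: 3).

Answer: 4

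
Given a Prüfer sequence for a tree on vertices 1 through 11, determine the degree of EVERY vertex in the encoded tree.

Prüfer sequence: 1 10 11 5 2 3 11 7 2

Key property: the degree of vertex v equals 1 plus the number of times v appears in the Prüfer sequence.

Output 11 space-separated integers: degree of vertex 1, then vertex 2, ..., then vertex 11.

Answer: 2 3 2 1 2 1 2 1 1 2 3

Derivation:
p_1 = 1: count[1] becomes 1
p_2 = 10: count[10] becomes 1
p_3 = 11: count[11] becomes 1
p_4 = 5: count[5] becomes 1
p_5 = 2: count[2] becomes 1
p_6 = 3: count[3] becomes 1
p_7 = 11: count[11] becomes 2
p_8 = 7: count[7] becomes 1
p_9 = 2: count[2] becomes 2
Degrees (1 + count): deg[1]=1+1=2, deg[2]=1+2=3, deg[3]=1+1=2, deg[4]=1+0=1, deg[5]=1+1=2, deg[6]=1+0=1, deg[7]=1+1=2, deg[8]=1+0=1, deg[9]=1+0=1, deg[10]=1+1=2, deg[11]=1+2=3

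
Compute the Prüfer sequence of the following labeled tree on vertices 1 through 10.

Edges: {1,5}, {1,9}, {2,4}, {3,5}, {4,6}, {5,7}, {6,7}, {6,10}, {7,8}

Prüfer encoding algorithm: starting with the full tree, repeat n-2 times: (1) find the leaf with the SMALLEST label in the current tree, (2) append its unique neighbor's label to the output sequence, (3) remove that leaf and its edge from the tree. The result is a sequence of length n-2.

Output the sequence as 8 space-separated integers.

Answer: 4 5 6 7 1 5 7 6

Derivation:
Step 1: leaves = {2,3,8,9,10}. Remove smallest leaf 2, emit neighbor 4.
Step 2: leaves = {3,4,8,9,10}. Remove smallest leaf 3, emit neighbor 5.
Step 3: leaves = {4,8,9,10}. Remove smallest leaf 4, emit neighbor 6.
Step 4: leaves = {8,9,10}. Remove smallest leaf 8, emit neighbor 7.
Step 5: leaves = {9,10}. Remove smallest leaf 9, emit neighbor 1.
Step 6: leaves = {1,10}. Remove smallest leaf 1, emit neighbor 5.
Step 7: leaves = {5,10}. Remove smallest leaf 5, emit neighbor 7.
Step 8: leaves = {7,10}. Remove smallest leaf 7, emit neighbor 6.
Done: 2 vertices remain (6, 10). Sequence = [4 5 6 7 1 5 7 6]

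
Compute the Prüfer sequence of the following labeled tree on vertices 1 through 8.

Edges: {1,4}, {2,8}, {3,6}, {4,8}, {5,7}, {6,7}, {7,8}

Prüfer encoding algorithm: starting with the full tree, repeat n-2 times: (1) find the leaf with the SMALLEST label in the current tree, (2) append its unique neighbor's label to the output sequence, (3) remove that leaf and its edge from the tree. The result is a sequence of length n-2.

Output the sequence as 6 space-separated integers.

Step 1: leaves = {1,2,3,5}. Remove smallest leaf 1, emit neighbor 4.
Step 2: leaves = {2,3,4,5}. Remove smallest leaf 2, emit neighbor 8.
Step 3: leaves = {3,4,5}. Remove smallest leaf 3, emit neighbor 6.
Step 4: leaves = {4,5,6}. Remove smallest leaf 4, emit neighbor 8.
Step 5: leaves = {5,6,8}. Remove smallest leaf 5, emit neighbor 7.
Step 6: leaves = {6,8}. Remove smallest leaf 6, emit neighbor 7.
Done: 2 vertices remain (7, 8). Sequence = [4 8 6 8 7 7]

Answer: 4 8 6 8 7 7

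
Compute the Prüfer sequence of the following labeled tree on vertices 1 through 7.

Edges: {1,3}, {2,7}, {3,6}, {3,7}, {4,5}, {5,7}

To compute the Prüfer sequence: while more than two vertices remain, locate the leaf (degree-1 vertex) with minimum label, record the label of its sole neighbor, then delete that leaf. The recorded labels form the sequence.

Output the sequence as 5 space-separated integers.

Step 1: leaves = {1,2,4,6}. Remove smallest leaf 1, emit neighbor 3.
Step 2: leaves = {2,4,6}. Remove smallest leaf 2, emit neighbor 7.
Step 3: leaves = {4,6}. Remove smallest leaf 4, emit neighbor 5.
Step 4: leaves = {5,6}. Remove smallest leaf 5, emit neighbor 7.
Step 5: leaves = {6,7}. Remove smallest leaf 6, emit neighbor 3.
Done: 2 vertices remain (3, 7). Sequence = [3 7 5 7 3]

Answer: 3 7 5 7 3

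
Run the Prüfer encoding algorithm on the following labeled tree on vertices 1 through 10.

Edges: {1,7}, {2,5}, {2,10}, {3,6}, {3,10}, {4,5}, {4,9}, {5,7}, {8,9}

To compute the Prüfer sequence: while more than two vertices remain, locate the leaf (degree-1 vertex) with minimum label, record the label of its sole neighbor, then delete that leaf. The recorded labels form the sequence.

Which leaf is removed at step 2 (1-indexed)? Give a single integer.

Step 1: current leaves = {1,6,8}. Remove leaf 1 (neighbor: 7).
Step 2: current leaves = {6,7,8}. Remove leaf 6 (neighbor: 3).

Answer: 6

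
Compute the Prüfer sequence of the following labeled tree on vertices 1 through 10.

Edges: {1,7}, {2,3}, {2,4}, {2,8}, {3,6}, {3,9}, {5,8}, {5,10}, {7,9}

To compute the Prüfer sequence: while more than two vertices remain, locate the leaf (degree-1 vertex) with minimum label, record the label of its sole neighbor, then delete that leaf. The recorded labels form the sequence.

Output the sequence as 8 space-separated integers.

Step 1: leaves = {1,4,6,10}. Remove smallest leaf 1, emit neighbor 7.
Step 2: leaves = {4,6,7,10}. Remove smallest leaf 4, emit neighbor 2.
Step 3: leaves = {6,7,10}. Remove smallest leaf 6, emit neighbor 3.
Step 4: leaves = {7,10}. Remove smallest leaf 7, emit neighbor 9.
Step 5: leaves = {9,10}. Remove smallest leaf 9, emit neighbor 3.
Step 6: leaves = {3,10}. Remove smallest leaf 3, emit neighbor 2.
Step 7: leaves = {2,10}. Remove smallest leaf 2, emit neighbor 8.
Step 8: leaves = {8,10}. Remove smallest leaf 8, emit neighbor 5.
Done: 2 vertices remain (5, 10). Sequence = [7 2 3 9 3 2 8 5]

Answer: 7 2 3 9 3 2 8 5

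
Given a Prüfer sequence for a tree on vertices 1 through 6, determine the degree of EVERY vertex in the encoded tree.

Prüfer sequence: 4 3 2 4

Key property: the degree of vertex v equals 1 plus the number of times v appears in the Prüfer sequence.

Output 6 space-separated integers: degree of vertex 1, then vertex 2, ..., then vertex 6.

p_1 = 4: count[4] becomes 1
p_2 = 3: count[3] becomes 1
p_3 = 2: count[2] becomes 1
p_4 = 4: count[4] becomes 2
Degrees (1 + count): deg[1]=1+0=1, deg[2]=1+1=2, deg[3]=1+1=2, deg[4]=1+2=3, deg[5]=1+0=1, deg[6]=1+0=1

Answer: 1 2 2 3 1 1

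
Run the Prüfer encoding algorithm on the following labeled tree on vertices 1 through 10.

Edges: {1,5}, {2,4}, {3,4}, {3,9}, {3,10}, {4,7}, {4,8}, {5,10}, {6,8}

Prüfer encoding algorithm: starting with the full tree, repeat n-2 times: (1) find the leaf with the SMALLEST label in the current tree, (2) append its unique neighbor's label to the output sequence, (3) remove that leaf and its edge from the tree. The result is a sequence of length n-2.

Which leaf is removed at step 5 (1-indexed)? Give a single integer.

Answer: 7

Derivation:
Step 1: current leaves = {1,2,6,7,9}. Remove leaf 1 (neighbor: 5).
Step 2: current leaves = {2,5,6,7,9}. Remove leaf 2 (neighbor: 4).
Step 3: current leaves = {5,6,7,9}. Remove leaf 5 (neighbor: 10).
Step 4: current leaves = {6,7,9,10}. Remove leaf 6 (neighbor: 8).
Step 5: current leaves = {7,8,9,10}. Remove leaf 7 (neighbor: 4).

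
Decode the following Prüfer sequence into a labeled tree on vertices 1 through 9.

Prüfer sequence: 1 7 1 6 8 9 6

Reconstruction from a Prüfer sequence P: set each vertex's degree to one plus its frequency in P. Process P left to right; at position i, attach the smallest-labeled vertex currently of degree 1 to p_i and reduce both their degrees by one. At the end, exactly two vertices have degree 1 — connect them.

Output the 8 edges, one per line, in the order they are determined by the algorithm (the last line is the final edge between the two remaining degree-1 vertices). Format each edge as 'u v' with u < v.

Initial degrees: {1:3, 2:1, 3:1, 4:1, 5:1, 6:3, 7:2, 8:2, 9:2}
Step 1: smallest deg-1 vertex = 2, p_1 = 1. Add edge {1,2}. Now deg[2]=0, deg[1]=2.
Step 2: smallest deg-1 vertex = 3, p_2 = 7. Add edge {3,7}. Now deg[3]=0, deg[7]=1.
Step 3: smallest deg-1 vertex = 4, p_3 = 1. Add edge {1,4}. Now deg[4]=0, deg[1]=1.
Step 4: smallest deg-1 vertex = 1, p_4 = 6. Add edge {1,6}. Now deg[1]=0, deg[6]=2.
Step 5: smallest deg-1 vertex = 5, p_5 = 8. Add edge {5,8}. Now deg[5]=0, deg[8]=1.
Step 6: smallest deg-1 vertex = 7, p_6 = 9. Add edge {7,9}. Now deg[7]=0, deg[9]=1.
Step 7: smallest deg-1 vertex = 8, p_7 = 6. Add edge {6,8}. Now deg[8]=0, deg[6]=1.
Final: two remaining deg-1 vertices are 6, 9. Add edge {6,9}.

Answer: 1 2
3 7
1 4
1 6
5 8
7 9
6 8
6 9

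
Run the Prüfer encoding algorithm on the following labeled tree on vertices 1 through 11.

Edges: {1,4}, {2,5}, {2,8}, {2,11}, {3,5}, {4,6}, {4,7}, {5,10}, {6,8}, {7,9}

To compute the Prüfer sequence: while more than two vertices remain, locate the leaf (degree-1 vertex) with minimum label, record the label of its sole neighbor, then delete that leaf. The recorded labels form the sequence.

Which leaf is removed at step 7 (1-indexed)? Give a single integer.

Answer: 8

Derivation:
Step 1: current leaves = {1,3,9,10,11}. Remove leaf 1 (neighbor: 4).
Step 2: current leaves = {3,9,10,11}. Remove leaf 3 (neighbor: 5).
Step 3: current leaves = {9,10,11}. Remove leaf 9 (neighbor: 7).
Step 4: current leaves = {7,10,11}. Remove leaf 7 (neighbor: 4).
Step 5: current leaves = {4,10,11}. Remove leaf 4 (neighbor: 6).
Step 6: current leaves = {6,10,11}. Remove leaf 6 (neighbor: 8).
Step 7: current leaves = {8,10,11}. Remove leaf 8 (neighbor: 2).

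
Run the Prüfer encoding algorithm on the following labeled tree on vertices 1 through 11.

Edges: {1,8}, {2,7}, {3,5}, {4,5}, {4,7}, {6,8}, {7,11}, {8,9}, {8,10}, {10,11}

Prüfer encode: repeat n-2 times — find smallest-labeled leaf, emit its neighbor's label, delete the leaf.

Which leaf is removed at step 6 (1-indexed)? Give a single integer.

Answer: 6

Derivation:
Step 1: current leaves = {1,2,3,6,9}. Remove leaf 1 (neighbor: 8).
Step 2: current leaves = {2,3,6,9}. Remove leaf 2 (neighbor: 7).
Step 3: current leaves = {3,6,9}. Remove leaf 3 (neighbor: 5).
Step 4: current leaves = {5,6,9}. Remove leaf 5 (neighbor: 4).
Step 5: current leaves = {4,6,9}. Remove leaf 4 (neighbor: 7).
Step 6: current leaves = {6,7,9}. Remove leaf 6 (neighbor: 8).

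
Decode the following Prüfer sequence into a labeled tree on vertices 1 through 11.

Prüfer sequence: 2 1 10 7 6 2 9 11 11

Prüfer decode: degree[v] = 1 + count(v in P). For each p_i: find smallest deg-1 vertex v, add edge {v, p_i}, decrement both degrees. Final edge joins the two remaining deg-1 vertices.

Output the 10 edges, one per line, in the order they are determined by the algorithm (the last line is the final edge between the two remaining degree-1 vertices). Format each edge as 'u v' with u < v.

Initial degrees: {1:2, 2:3, 3:1, 4:1, 5:1, 6:2, 7:2, 8:1, 9:2, 10:2, 11:3}
Step 1: smallest deg-1 vertex = 3, p_1 = 2. Add edge {2,3}. Now deg[3]=0, deg[2]=2.
Step 2: smallest deg-1 vertex = 4, p_2 = 1. Add edge {1,4}. Now deg[4]=0, deg[1]=1.
Step 3: smallest deg-1 vertex = 1, p_3 = 10. Add edge {1,10}. Now deg[1]=0, deg[10]=1.
Step 4: smallest deg-1 vertex = 5, p_4 = 7. Add edge {5,7}. Now deg[5]=0, deg[7]=1.
Step 5: smallest deg-1 vertex = 7, p_5 = 6. Add edge {6,7}. Now deg[7]=0, deg[6]=1.
Step 6: smallest deg-1 vertex = 6, p_6 = 2. Add edge {2,6}. Now deg[6]=0, deg[2]=1.
Step 7: smallest deg-1 vertex = 2, p_7 = 9. Add edge {2,9}. Now deg[2]=0, deg[9]=1.
Step 8: smallest deg-1 vertex = 8, p_8 = 11. Add edge {8,11}. Now deg[8]=0, deg[11]=2.
Step 9: smallest deg-1 vertex = 9, p_9 = 11. Add edge {9,11}. Now deg[9]=0, deg[11]=1.
Final: two remaining deg-1 vertices are 10, 11. Add edge {10,11}.

Answer: 2 3
1 4
1 10
5 7
6 7
2 6
2 9
8 11
9 11
10 11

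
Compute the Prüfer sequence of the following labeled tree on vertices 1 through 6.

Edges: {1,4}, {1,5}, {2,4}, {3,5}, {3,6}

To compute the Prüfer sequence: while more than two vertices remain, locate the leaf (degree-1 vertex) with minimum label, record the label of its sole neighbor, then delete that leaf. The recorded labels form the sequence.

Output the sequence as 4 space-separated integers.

Step 1: leaves = {2,6}. Remove smallest leaf 2, emit neighbor 4.
Step 2: leaves = {4,6}. Remove smallest leaf 4, emit neighbor 1.
Step 3: leaves = {1,6}. Remove smallest leaf 1, emit neighbor 5.
Step 4: leaves = {5,6}. Remove smallest leaf 5, emit neighbor 3.
Done: 2 vertices remain (3, 6). Sequence = [4 1 5 3]

Answer: 4 1 5 3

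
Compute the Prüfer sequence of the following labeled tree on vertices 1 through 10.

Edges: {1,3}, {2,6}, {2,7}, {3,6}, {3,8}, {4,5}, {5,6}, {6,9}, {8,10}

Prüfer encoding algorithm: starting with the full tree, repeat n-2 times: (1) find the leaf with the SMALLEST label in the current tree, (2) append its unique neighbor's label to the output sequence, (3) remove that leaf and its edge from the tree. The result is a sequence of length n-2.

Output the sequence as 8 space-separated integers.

Answer: 3 5 6 2 6 6 3 8

Derivation:
Step 1: leaves = {1,4,7,9,10}. Remove smallest leaf 1, emit neighbor 3.
Step 2: leaves = {4,7,9,10}. Remove smallest leaf 4, emit neighbor 5.
Step 3: leaves = {5,7,9,10}. Remove smallest leaf 5, emit neighbor 6.
Step 4: leaves = {7,9,10}. Remove smallest leaf 7, emit neighbor 2.
Step 5: leaves = {2,9,10}. Remove smallest leaf 2, emit neighbor 6.
Step 6: leaves = {9,10}. Remove smallest leaf 9, emit neighbor 6.
Step 7: leaves = {6,10}. Remove smallest leaf 6, emit neighbor 3.
Step 8: leaves = {3,10}. Remove smallest leaf 3, emit neighbor 8.
Done: 2 vertices remain (8, 10). Sequence = [3 5 6 2 6 6 3 8]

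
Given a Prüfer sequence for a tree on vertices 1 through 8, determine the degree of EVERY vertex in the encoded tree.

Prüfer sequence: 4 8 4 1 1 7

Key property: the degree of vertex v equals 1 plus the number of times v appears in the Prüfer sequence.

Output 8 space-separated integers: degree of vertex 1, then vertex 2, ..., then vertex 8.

p_1 = 4: count[4] becomes 1
p_2 = 8: count[8] becomes 1
p_3 = 4: count[4] becomes 2
p_4 = 1: count[1] becomes 1
p_5 = 1: count[1] becomes 2
p_6 = 7: count[7] becomes 1
Degrees (1 + count): deg[1]=1+2=3, deg[2]=1+0=1, deg[3]=1+0=1, deg[4]=1+2=3, deg[5]=1+0=1, deg[6]=1+0=1, deg[7]=1+1=2, deg[8]=1+1=2

Answer: 3 1 1 3 1 1 2 2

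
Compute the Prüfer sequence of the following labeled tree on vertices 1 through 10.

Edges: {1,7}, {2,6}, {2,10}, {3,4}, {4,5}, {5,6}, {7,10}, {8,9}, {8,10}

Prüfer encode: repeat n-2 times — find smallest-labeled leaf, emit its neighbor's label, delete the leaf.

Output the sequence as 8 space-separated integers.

Answer: 7 4 5 6 2 10 10 8

Derivation:
Step 1: leaves = {1,3,9}. Remove smallest leaf 1, emit neighbor 7.
Step 2: leaves = {3,7,9}. Remove smallest leaf 3, emit neighbor 4.
Step 3: leaves = {4,7,9}. Remove smallest leaf 4, emit neighbor 5.
Step 4: leaves = {5,7,9}. Remove smallest leaf 5, emit neighbor 6.
Step 5: leaves = {6,7,9}. Remove smallest leaf 6, emit neighbor 2.
Step 6: leaves = {2,7,9}. Remove smallest leaf 2, emit neighbor 10.
Step 7: leaves = {7,9}. Remove smallest leaf 7, emit neighbor 10.
Step 8: leaves = {9,10}. Remove smallest leaf 9, emit neighbor 8.
Done: 2 vertices remain (8, 10). Sequence = [7 4 5 6 2 10 10 8]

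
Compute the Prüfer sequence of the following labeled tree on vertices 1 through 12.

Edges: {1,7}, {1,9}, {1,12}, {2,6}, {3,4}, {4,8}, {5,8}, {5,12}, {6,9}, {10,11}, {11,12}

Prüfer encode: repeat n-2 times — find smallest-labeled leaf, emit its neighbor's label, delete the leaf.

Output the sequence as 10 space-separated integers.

Answer: 6 4 8 9 1 5 12 1 12 11

Derivation:
Step 1: leaves = {2,3,7,10}. Remove smallest leaf 2, emit neighbor 6.
Step 2: leaves = {3,6,7,10}. Remove smallest leaf 3, emit neighbor 4.
Step 3: leaves = {4,6,7,10}. Remove smallest leaf 4, emit neighbor 8.
Step 4: leaves = {6,7,8,10}. Remove smallest leaf 6, emit neighbor 9.
Step 5: leaves = {7,8,9,10}. Remove smallest leaf 7, emit neighbor 1.
Step 6: leaves = {8,9,10}. Remove smallest leaf 8, emit neighbor 5.
Step 7: leaves = {5,9,10}. Remove smallest leaf 5, emit neighbor 12.
Step 8: leaves = {9,10}. Remove smallest leaf 9, emit neighbor 1.
Step 9: leaves = {1,10}. Remove smallest leaf 1, emit neighbor 12.
Step 10: leaves = {10,12}. Remove smallest leaf 10, emit neighbor 11.
Done: 2 vertices remain (11, 12). Sequence = [6 4 8 9 1 5 12 1 12 11]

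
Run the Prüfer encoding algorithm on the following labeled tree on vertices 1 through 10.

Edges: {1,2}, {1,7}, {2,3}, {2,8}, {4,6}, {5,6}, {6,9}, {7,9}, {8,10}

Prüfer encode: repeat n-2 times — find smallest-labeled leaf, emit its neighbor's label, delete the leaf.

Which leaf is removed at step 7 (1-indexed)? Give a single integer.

Answer: 1

Derivation:
Step 1: current leaves = {3,4,5,10}. Remove leaf 3 (neighbor: 2).
Step 2: current leaves = {4,5,10}. Remove leaf 4 (neighbor: 6).
Step 3: current leaves = {5,10}. Remove leaf 5 (neighbor: 6).
Step 4: current leaves = {6,10}. Remove leaf 6 (neighbor: 9).
Step 5: current leaves = {9,10}. Remove leaf 9 (neighbor: 7).
Step 6: current leaves = {7,10}. Remove leaf 7 (neighbor: 1).
Step 7: current leaves = {1,10}. Remove leaf 1 (neighbor: 2).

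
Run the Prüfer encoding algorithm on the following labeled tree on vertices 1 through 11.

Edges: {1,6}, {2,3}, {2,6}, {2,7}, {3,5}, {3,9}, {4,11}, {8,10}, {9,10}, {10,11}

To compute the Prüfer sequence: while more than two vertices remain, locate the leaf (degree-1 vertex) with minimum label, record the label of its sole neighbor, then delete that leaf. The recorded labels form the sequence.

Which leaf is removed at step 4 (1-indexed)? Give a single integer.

Step 1: current leaves = {1,4,5,7,8}. Remove leaf 1 (neighbor: 6).
Step 2: current leaves = {4,5,6,7,8}. Remove leaf 4 (neighbor: 11).
Step 3: current leaves = {5,6,7,8,11}. Remove leaf 5 (neighbor: 3).
Step 4: current leaves = {6,7,8,11}. Remove leaf 6 (neighbor: 2).

Answer: 6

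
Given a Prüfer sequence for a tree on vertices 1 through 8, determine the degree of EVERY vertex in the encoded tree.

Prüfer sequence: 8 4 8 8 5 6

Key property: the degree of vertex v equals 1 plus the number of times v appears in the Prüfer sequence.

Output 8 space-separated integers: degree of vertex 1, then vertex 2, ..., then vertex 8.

p_1 = 8: count[8] becomes 1
p_2 = 4: count[4] becomes 1
p_3 = 8: count[8] becomes 2
p_4 = 8: count[8] becomes 3
p_5 = 5: count[5] becomes 1
p_6 = 6: count[6] becomes 1
Degrees (1 + count): deg[1]=1+0=1, deg[2]=1+0=1, deg[3]=1+0=1, deg[4]=1+1=2, deg[5]=1+1=2, deg[6]=1+1=2, deg[7]=1+0=1, deg[8]=1+3=4

Answer: 1 1 1 2 2 2 1 4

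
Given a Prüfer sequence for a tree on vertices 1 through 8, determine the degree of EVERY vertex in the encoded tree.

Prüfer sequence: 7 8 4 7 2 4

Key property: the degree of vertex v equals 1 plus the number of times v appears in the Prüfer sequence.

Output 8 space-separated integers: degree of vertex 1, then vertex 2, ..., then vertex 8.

Answer: 1 2 1 3 1 1 3 2

Derivation:
p_1 = 7: count[7] becomes 1
p_2 = 8: count[8] becomes 1
p_3 = 4: count[4] becomes 1
p_4 = 7: count[7] becomes 2
p_5 = 2: count[2] becomes 1
p_6 = 4: count[4] becomes 2
Degrees (1 + count): deg[1]=1+0=1, deg[2]=1+1=2, deg[3]=1+0=1, deg[4]=1+2=3, deg[5]=1+0=1, deg[6]=1+0=1, deg[7]=1+2=3, deg[8]=1+1=2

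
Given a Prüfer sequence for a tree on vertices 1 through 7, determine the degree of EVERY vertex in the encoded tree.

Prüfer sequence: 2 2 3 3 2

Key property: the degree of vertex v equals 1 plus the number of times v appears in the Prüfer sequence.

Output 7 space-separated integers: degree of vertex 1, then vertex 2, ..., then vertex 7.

Answer: 1 4 3 1 1 1 1

Derivation:
p_1 = 2: count[2] becomes 1
p_2 = 2: count[2] becomes 2
p_3 = 3: count[3] becomes 1
p_4 = 3: count[3] becomes 2
p_5 = 2: count[2] becomes 3
Degrees (1 + count): deg[1]=1+0=1, deg[2]=1+3=4, deg[3]=1+2=3, deg[4]=1+0=1, deg[5]=1+0=1, deg[6]=1+0=1, deg[7]=1+0=1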